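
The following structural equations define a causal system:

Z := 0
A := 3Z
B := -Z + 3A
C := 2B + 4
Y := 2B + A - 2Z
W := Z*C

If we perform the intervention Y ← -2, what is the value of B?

do(Y=-2) replaces the equation Y := 2B + A - 2Z with the constant Y = -2.
B is not downstream of the intervention, so its value is determined by the original equations.
A = 3Z  [with Z=0]  = 0
B = -Z + 3A  [with Z=0, A=0]  = 0

0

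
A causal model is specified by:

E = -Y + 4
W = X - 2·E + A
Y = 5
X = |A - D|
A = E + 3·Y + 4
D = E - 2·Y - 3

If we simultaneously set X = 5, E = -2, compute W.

26

The joint intervention fixes X = 5, E = -2, removing each variable's own equation.
A = E + 3·Y + 4  [with E=-2, Y=5]  = 17
W = X - 2·E + A  [with X=5, E=-2, A=17]  = 26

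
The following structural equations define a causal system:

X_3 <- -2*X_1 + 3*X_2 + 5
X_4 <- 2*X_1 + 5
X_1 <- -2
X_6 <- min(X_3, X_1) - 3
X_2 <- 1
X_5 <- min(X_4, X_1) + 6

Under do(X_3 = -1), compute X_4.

1

The intervention breaks the incoming arrows to X_3: X_3 <- -2*X_1 + 3*X_2 + 5 no longer applies, and X_3 = -1.
X_4 is not downstream of the intervention, so its value is determined by the original equations.
X_4 = 2*X_1 + 5  [with X_1=-2]  = 1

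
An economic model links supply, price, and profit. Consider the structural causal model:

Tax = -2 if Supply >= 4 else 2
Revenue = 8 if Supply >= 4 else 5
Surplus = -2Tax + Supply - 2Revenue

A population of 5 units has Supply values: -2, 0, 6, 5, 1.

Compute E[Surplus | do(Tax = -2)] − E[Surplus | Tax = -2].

0.1

The intervention sets Tax=-2 in all 5 units regardless of Supply. Recomputing Surplus per unit gives -8, -6, -6, -7, -5; average -6.4.
Observing Tax=-2 restricts to units where Tax's equation naturally yields -2: Supply ∈ {6, 5}. In that subpopulation Surplus = -6, -7, mean -6.5.
Difference = -6.4 − (-6.5) = 0.1.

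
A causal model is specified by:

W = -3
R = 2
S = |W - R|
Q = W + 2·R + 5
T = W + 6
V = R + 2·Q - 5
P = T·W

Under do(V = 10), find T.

3

do(V=10) replaces the equation V = R + 2·Q - 5 with the constant V = 10.
Since T is not a descendant of the intervened variable, it is unaffected.
T = W + 6  [with W=-3]  = 3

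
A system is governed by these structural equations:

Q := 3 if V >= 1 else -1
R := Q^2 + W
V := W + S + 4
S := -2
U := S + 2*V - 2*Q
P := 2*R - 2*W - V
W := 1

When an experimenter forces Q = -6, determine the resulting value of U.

16

Under do(Q=-6), the mechanism Q := 3 if V >= 1 else -1 is discarded; Q is fixed at -6.
V = W + S + 4  [with W=1, S=-2]  = 3
U = S + 2*V - 2*Q  [with S=-2, V=3, Q=-6]  = 16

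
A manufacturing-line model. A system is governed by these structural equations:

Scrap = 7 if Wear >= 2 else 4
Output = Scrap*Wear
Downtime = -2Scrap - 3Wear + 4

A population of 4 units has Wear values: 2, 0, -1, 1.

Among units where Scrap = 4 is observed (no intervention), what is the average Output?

Observing Scrap=4 restricts to units where Scrap's equation naturally yields 4: Wear ∈ {0, -1, 1}. In that subpopulation Output = 0, -4, 4, mean 0.

0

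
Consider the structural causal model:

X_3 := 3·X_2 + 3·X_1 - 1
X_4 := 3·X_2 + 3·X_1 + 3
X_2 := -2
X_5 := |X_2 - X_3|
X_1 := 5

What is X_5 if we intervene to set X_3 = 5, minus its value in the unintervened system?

do(X_3=5) replaces the equation X_3 := 3·X_2 + 3·X_1 - 1 with the constant X_3 = 5.
X_5 = |X_2 - X_3|  [with X_2=-2, X_3=5]  = 7
Without intervention: X_3 = 3·X_2 + 3·X_1 - 1  [with X_2=-2, X_1=5]  = 8; X_5 = |X_2 - X_3|  [with X_2=-2, X_3=8]  = 10.
Change = 7 − 10 = -3.

-3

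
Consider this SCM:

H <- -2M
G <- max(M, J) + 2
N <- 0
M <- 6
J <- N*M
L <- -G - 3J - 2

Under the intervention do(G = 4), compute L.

Under do(G=4), the mechanism G <- max(M, J) + 2 is discarded; G is fixed at 4.
J = N*M  [with N=0, M=6]  = 0
L = -G - 3J - 2  [with G=4, J=0]  = -6

-6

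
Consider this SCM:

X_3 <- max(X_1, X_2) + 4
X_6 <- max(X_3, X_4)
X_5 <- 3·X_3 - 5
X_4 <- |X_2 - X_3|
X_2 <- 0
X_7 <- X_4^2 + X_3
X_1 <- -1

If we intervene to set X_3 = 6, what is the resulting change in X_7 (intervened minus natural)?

The intervention breaks the incoming arrows to X_3: X_3 <- max(X_1, X_2) + 4 no longer applies, and X_3 = 6.
X_4 = |X_2 - X_3|  [with X_2=0, X_3=6]  = 6
X_7 = X_4^2 + X_3  [with X_4=6, X_3=6]  = 42
Without intervention: X_3 = max(X_1, X_2) + 4  [with X_1=-1, X_2=0]  = 4; X_4 = |X_2 - X_3|  [with X_2=0, X_3=4]  = 4; X_7 = X_4^2 + X_3  [with X_4=4, X_3=4]  = 20.
Change = 42 − 20 = 22.

22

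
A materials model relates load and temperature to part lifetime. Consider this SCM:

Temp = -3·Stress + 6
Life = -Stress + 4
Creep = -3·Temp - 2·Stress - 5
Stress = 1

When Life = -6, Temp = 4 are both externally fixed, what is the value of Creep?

Setting Life = -6, Temp = 4 by intervention discards those variables' equations.
Creep = -3·Temp - 2·Stress - 5  [with Temp=4, Stress=1]  = -19

-19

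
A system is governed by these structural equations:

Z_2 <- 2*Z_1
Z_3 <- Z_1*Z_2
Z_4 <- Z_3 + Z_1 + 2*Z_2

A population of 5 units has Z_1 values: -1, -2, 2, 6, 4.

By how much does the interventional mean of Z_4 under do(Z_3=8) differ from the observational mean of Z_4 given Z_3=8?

9

Under do(Z_3=8), Z_3's equation is replaced by Z_3=8 for every unit. Per-unit Z_4: 3, -2, 18, 38, 28. Mean = 17.
E[Z_4|Z_3=8] averages over only the 2 units with Z_3=8 (Z_1 = -2, 2): Z_4 = -2, 18, mean 8.
Difference = 17 − 8 = 9.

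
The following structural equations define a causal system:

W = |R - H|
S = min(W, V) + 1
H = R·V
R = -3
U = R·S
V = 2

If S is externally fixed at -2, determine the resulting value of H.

-6

do(S=-2) replaces the equation S = min(W, V) + 1 with the constant S = -2.
H is not downstream of the intervention, so its value is determined by the original equations.
H = R·V  [with R=-3, V=2]  = -6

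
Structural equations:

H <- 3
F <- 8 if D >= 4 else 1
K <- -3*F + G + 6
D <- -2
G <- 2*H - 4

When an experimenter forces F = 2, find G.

Under do(F=2), the mechanism F <- 8 if D >= 4 else 1 is discarded; F is fixed at 2.
Since G is not a descendant of the intervened variable, it is unaffected.
G = 2*H - 4  [with H=3]  = 2

2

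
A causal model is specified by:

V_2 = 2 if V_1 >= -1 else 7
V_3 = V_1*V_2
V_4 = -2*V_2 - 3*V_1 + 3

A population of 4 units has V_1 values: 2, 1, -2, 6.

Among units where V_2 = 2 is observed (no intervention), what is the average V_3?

6

E[V_3|V_2=2] averages over only the 3 units with V_2=2 (V_1 = 2, 1, 6): V_3 = 4, 2, 12, mean 6.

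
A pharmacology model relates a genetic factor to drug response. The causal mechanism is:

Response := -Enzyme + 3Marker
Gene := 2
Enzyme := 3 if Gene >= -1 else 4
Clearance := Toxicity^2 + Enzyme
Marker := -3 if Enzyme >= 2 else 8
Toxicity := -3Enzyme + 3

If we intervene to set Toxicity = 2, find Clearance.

7

The intervention breaks the incoming arrows to Toxicity: Toxicity := -3Enzyme + 3 no longer applies, and Toxicity = 2.
Enzyme = 3 if Gene >= -1 else 4  [with Gene=2]  = 3
Clearance = Toxicity^2 + Enzyme  [with Toxicity=2, Enzyme=3]  = 7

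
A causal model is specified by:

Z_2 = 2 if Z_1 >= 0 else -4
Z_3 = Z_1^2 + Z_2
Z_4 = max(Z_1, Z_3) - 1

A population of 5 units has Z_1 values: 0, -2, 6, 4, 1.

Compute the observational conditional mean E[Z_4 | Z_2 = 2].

E[Z_4|Z_2=2] averages over only the 4 units with Z_2=2 (Z_1 = 0, 6, 4, 1): Z_4 = 1, 37, 17, 2, mean 14.25.

14.25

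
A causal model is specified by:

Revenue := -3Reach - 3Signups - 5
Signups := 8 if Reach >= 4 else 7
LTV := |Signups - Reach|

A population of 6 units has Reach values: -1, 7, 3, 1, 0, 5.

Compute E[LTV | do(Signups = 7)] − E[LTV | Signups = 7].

-1.75

The intervention sets Signups=7 in all 6 units regardless of Reach. Recomputing LTV per unit gives 8, 0, 4, 6, 7, 2; average 4.5.
E[LTV|Signups=7] averages over only the 4 units with Signups=7 (Reach = -1, 3, 1, 0): LTV = 8, 4, 6, 7, mean 6.25.
Difference = 4.5 − 6.25 = -1.75.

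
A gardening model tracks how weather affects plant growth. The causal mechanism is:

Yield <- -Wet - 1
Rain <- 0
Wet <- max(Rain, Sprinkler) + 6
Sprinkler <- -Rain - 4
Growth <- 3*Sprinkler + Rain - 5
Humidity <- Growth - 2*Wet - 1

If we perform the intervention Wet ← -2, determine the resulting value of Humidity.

do(Wet=-2) replaces the equation Wet <- max(Rain, Sprinkler) + 6 with the constant Wet = -2.
Sprinkler = -Rain - 4  [with Rain=0]  = -4
Growth = 3*Sprinkler + Rain - 5  [with Sprinkler=-4, Rain=0]  = -17
Humidity = Growth - 2*Wet - 1  [with Growth=-17, Wet=-2]  = -14

-14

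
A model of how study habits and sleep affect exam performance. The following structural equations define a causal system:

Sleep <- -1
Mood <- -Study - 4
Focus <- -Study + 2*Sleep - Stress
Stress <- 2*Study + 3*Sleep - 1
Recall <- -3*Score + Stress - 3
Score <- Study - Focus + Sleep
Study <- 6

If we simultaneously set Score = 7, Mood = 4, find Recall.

Under do(Score = 7, Mood = 4), each intervened variable's structural equation is replaced by its fixed value.
Stress = 2*Study + 3*Sleep - 1  [with Study=6, Sleep=-1]  = 8
Recall = -3*Score + Stress - 3  [with Score=7, Stress=8]  = -16

-16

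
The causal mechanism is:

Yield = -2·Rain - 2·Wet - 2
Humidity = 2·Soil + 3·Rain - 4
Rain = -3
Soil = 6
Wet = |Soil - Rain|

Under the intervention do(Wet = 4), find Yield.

-4

do(Wet=4) replaces the equation Wet = |Soil - Rain| with the constant Wet = 4.
Yield = -2·Rain - 2·Wet - 2  [with Rain=-3, Wet=4]  = -4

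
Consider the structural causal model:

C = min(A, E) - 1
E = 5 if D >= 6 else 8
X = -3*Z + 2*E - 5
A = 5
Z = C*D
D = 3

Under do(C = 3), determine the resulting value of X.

Under do(C=3), the mechanism C = min(A, E) - 1 is discarded; C is fixed at 3.
E = 5 if D >= 6 else 8  [with D=3]  = 8
Z = C*D  [with C=3, D=3]  = 9
X = -3*Z + 2*E - 5  [with Z=9, E=8]  = -16

-16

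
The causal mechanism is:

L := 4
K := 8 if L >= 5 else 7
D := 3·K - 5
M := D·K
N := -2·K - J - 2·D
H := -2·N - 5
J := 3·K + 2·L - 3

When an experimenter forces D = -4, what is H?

Under do(D=-4), the mechanism D := 3·K - 5 is discarded; D is fixed at -4.
K = 8 if L >= 5 else 7  [with L=4]  = 7
J = 3·K + 2·L - 3  [with K=7, L=4]  = 26
N = -2·K - J - 2·D  [with K=7, J=26, D=-4]  = -32
H = -2·N - 5  [with N=-32]  = 59

59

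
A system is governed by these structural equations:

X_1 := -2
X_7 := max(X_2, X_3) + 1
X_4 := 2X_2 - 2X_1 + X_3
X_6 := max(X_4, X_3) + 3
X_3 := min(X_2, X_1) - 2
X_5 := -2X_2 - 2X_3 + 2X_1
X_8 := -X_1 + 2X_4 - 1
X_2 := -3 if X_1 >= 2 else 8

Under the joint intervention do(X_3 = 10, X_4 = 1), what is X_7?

11

Under do(X_3 = 10, X_4 = 1), each intervened variable's structural equation is replaced by its fixed value.
X_2 = -3 if X_1 >= 2 else 8  [with X_1=-2]  = 8
X_7 = max(X_2, X_3) + 1  [with X_2=8, X_3=10]  = 11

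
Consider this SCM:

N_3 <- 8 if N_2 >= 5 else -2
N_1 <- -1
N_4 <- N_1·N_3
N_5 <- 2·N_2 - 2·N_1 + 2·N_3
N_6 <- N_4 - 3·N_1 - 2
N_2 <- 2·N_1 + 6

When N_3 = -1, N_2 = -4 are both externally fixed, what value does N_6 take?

Setting N_3 = -1, N_2 = -4 by intervention discards those variables' equations.
N_4 = N_1·N_3  [with N_1=-1, N_3=-1]  = 1
N_6 = N_4 - 3·N_1 - 2  [with N_4=1, N_1=-1]  = 2

2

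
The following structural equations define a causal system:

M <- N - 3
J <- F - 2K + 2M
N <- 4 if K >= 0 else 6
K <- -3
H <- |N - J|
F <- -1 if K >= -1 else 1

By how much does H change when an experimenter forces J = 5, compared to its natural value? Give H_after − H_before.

-6

The intervention breaks the incoming arrows to J: J <- F - 2K + 2M no longer applies, and J = 5.
N = 4 if K >= 0 else 6  [with K=-3]  = 6
H = |N - J|  [with N=6, J=5]  = 1
Without intervention: N = 4 if K >= 0 else 6  [with K=-3]  = 6; F = -1 if K >= -1 else 1  [with K=-3]  = 1; M = N - 3  [with N=6]  = 3; J = F - 2K + 2M  [with F=1, K=-3, M=3]  = 13; H = |N - J|  [with N=6, J=13]  = 7.
Change = 1 − 7 = -6.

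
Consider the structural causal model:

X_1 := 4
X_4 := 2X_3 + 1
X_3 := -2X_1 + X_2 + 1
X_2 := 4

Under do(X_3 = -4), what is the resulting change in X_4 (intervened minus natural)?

-2

The intervention breaks the incoming arrows to X_3: X_3 := -2X_1 + X_2 + 1 no longer applies, and X_3 = -4.
X_4 = 2X_3 + 1  [with X_3=-4]  = -7
Without intervention: X_3 = -2X_1 + X_2 + 1  [with X_1=4, X_2=4]  = -3; X_4 = 2X_3 + 1  [with X_3=-3]  = -5.
Change = -7 − (-5) = -2.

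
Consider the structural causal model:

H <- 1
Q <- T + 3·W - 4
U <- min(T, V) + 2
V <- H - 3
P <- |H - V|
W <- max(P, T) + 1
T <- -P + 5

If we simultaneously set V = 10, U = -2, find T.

Under do(V = 10, U = -2), each intervened variable's structural equation is replaced by its fixed value.
P = |H - V|  [with H=1, V=10]  = 9
T = -P + 5  [with P=9]  = -4

-4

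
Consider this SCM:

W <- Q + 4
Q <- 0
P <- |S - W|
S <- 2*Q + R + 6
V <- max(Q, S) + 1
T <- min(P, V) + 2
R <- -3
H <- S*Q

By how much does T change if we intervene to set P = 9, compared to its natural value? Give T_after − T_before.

do(P=9) replaces the equation P <- |S - W| with the constant P = 9.
S = 2*Q + R + 6  [with Q=0, R=-3]  = 3
V = max(Q, S) + 1  [with Q=0, S=3]  = 4
T = min(P, V) + 2  [with P=9, V=4]  = 6
Without intervention: S = 2*Q + R + 6  [with Q=0, R=-3]  = 3; V = max(Q, S) + 1  [with Q=0, S=3]  = 4; W = Q + 4  [with Q=0]  = 4; P = |S - W|  [with S=3, W=4]  = 1; T = min(P, V) + 2  [with P=1, V=4]  = 3.
Change = 6 − 3 = 3.

3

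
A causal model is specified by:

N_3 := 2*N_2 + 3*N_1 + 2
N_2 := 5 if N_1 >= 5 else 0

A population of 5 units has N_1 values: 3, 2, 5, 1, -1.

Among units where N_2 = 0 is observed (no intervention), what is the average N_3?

5.75

Conditioning on N_2=0 selects the 4 unit(s) with N_1 ∈ {3, 2, 1, -1}. Their N_3 values: 11, 8, 5, -1. Mean = 5.75.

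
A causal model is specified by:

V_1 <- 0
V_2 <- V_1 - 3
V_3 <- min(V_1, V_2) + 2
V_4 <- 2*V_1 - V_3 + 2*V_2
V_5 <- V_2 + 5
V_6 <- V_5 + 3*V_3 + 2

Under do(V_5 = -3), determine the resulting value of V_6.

The intervention breaks the incoming arrows to V_5: V_5 <- V_2 + 5 no longer applies, and V_5 = -3.
V_2 = V_1 - 3  [with V_1=0]  = -3
V_3 = min(V_1, V_2) + 2  [with V_1=0, V_2=-3]  = -1
V_6 = V_5 + 3*V_3 + 2  [with V_5=-3, V_3=-1]  = -4

-4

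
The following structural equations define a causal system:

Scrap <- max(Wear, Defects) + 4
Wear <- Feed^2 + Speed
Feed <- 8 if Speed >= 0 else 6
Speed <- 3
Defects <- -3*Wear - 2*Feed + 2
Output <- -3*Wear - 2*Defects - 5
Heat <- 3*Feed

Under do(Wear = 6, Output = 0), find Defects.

Setting Wear = 6, Output = 0 by intervention discards those variables' equations.
Feed = 8 if Speed >= 0 else 6  [with Speed=3]  = 8
Defects = -3*Wear - 2*Feed + 2  [with Wear=6, Feed=8]  = -32

-32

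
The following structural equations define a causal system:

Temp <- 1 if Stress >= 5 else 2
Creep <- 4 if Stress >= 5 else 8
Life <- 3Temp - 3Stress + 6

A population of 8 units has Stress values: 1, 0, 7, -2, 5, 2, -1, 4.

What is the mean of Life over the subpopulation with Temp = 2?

10

Conditioning on Temp=2 selects the 6 unit(s) with Stress ∈ {1, 0, -2, 2, -1, 4}. Their Life values: 9, 12, 18, 6, 15, 0. Mean = 10.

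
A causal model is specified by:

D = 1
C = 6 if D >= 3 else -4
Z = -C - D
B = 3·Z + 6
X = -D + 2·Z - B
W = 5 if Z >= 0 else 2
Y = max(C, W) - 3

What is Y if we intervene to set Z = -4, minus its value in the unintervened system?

-3

The intervention breaks the incoming arrows to Z: Z = -C - D no longer applies, and Z = -4.
C = 6 if D >= 3 else -4  [with D=1]  = -4
W = 5 if Z >= 0 else 2  [with Z=-4]  = 2
Y = max(C, W) - 3  [with C=-4, W=2]  = -1
Without intervention: C = 6 if D >= 3 else -4  [with D=1]  = -4; Z = -C - D  [with C=-4, D=1]  = 3; W = 5 if Z >= 0 else 2  [with Z=3]  = 5; Y = max(C, W) - 3  [with C=-4, W=5]  = 2.
Change = -1 − 2 = -3.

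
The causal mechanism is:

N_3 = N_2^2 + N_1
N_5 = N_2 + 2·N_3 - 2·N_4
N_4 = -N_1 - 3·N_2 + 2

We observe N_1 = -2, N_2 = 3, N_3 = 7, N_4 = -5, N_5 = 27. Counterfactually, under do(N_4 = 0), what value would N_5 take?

Intervening sets N_4 = 0 and removes its equation (N_4 = -N_1 - 3·N_2 + 2).
N_3 = N_2^2 + N_1  [with N_2=3, N_1=-2]  = 7
N_5 = N_2 + 2·N_3 - 2·N_4  [with N_2=3, N_3=7, N_4=0]  = 17

17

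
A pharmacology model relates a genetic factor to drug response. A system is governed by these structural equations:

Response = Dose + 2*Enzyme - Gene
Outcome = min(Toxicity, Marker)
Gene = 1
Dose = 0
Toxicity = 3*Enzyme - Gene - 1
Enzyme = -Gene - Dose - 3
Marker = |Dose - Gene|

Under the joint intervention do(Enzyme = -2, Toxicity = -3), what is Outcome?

Under do(Enzyme = -2, Toxicity = -3), each intervened variable's structural equation is replaced by its fixed value.
Marker = |Dose - Gene|  [with Dose=0, Gene=1]  = 1
Outcome = min(Toxicity, Marker)  [with Toxicity=-3, Marker=1]  = -3

-3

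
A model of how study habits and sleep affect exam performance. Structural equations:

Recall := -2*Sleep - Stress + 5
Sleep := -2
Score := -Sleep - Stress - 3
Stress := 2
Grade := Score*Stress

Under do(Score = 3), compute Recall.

7

The intervention breaks the incoming arrows to Score: Score := -Sleep - Stress - 3 no longer applies, and Score = 3.
Recall is not downstream of the intervention, so its value is determined by the original equations.
Recall = -2*Sleep - Stress + 5  [with Sleep=-2, Stress=2]  = 7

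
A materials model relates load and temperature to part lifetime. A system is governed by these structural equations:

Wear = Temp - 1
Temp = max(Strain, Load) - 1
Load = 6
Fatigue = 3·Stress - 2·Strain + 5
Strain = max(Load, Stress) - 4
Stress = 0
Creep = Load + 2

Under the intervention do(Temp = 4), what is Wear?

Under do(Temp=4), the mechanism Temp = max(Strain, Load) - 1 is discarded; Temp is fixed at 4.
Wear = Temp - 1  [with Temp=4]  = 3

3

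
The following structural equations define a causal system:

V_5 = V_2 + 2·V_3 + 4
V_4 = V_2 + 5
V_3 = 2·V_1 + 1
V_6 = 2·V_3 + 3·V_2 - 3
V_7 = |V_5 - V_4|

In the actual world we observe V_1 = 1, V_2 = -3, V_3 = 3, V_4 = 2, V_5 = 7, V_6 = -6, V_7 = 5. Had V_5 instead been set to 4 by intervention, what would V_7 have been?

Under do(V_5=4), the mechanism V_5 = V_2 + 2·V_3 + 4 is discarded; V_5 is fixed at 4.
V_4 = V_2 + 5  [with V_2=-3]  = 2
V_7 = |V_5 - V_4|  [with V_5=4, V_4=2]  = 2

2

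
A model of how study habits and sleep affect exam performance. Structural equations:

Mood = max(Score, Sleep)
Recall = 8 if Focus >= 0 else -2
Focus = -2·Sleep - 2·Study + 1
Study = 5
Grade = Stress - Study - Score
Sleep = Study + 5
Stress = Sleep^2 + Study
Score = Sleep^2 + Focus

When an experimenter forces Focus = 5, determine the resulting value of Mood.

Under do(Focus=5), the mechanism Focus = -2·Sleep - 2·Study + 1 is discarded; Focus is fixed at 5.
Sleep = Study + 5  [with Study=5]  = 10
Score = Sleep^2 + Focus  [with Sleep=10, Focus=5]  = 105
Mood = max(Score, Sleep)  [with Score=105, Sleep=10]  = 105

105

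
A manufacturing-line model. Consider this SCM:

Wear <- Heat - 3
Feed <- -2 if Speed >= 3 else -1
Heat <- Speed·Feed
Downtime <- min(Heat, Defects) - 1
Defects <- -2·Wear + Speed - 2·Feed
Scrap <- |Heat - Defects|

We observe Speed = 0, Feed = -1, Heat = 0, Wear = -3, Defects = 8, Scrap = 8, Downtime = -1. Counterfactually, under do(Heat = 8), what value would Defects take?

-8

do(Heat=8) replaces the equation Heat <- Speed·Feed with the constant Heat = 8.
Feed = -2 if Speed >= 3 else -1  [with Speed=0]  = -1
Wear = Heat - 3  [with Heat=8]  = 5
Defects = -2·Wear + Speed - 2·Feed  [with Wear=5, Speed=0, Feed=-1]  = -8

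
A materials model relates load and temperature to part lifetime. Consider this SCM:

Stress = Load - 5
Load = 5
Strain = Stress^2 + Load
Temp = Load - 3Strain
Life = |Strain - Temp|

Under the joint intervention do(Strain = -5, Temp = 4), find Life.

Setting Strain = -5, Temp = 4 by intervention discards those variables' equations.
Life = |Strain - Temp|  [with Strain=-5, Temp=4]  = 9

9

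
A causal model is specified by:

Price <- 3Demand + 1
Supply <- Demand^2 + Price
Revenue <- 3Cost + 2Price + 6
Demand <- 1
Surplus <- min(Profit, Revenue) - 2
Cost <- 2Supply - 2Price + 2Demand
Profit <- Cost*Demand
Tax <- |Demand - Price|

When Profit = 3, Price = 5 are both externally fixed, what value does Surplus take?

The joint intervention fixes Profit = 3, Price = 5, removing each variable's own equation.
Supply = Demand^2 + Price  [with Demand=1, Price=5]  = 6
Cost = 2Supply - 2Price + 2Demand  [with Supply=6, Price=5, Demand=1]  = 4
Revenue = 3Cost + 2Price + 6  [with Cost=4, Price=5]  = 28
Surplus = min(Profit, Revenue) - 2  [with Profit=3, Revenue=28]  = 1

1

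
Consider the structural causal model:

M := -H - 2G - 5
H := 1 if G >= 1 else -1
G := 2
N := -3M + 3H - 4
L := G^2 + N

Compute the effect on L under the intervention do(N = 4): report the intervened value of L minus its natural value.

Intervening sets N = 4 and removes its equation (N := -3M + 3H - 4).
L = G^2 + N  [with G=2, N=4]  = 8
Without intervention: H = 1 if G >= 1 else -1  [with G=2]  = 1; M = -H - 2G - 5  [with H=1, G=2]  = -10; N = -3M + 3H - 4  [with M=-10, H=1]  = 29; L = G^2 + N  [with G=2, N=29]  = 33.
Change = 8 − 33 = -25.

-25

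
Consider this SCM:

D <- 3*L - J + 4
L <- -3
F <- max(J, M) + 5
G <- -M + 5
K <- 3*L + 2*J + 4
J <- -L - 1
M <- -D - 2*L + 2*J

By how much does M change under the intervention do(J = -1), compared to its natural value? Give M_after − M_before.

Under do(J=-1), the mechanism J <- -L - 1 is discarded; J is fixed at -1.
D = 3*L - J + 4  [with L=-3, J=-1]  = -4
M = -D - 2*L + 2*J  [with D=-4, L=-3, J=-1]  = 8
Without intervention: J = -L - 1  [with L=-3]  = 2; D = 3*L - J + 4  [with L=-3, J=2]  = -7; M = -D - 2*L + 2*J  [with D=-7, L=-3, J=2]  = 17.
Change = 8 − 17 = -9.

-9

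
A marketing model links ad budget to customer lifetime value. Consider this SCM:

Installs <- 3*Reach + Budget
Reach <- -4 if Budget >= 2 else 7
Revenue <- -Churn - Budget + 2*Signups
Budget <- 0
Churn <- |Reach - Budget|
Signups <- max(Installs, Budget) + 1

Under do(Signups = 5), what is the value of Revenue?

3

Under do(Signups=5), the mechanism Signups <- max(Installs, Budget) + 1 is discarded; Signups is fixed at 5.
Reach = -4 if Budget >= 2 else 7  [with Budget=0]  = 7
Churn = |Reach - Budget|  [with Reach=7, Budget=0]  = 7
Revenue = -Churn - Budget + 2*Signups  [with Churn=7, Budget=0, Signups=5]  = 3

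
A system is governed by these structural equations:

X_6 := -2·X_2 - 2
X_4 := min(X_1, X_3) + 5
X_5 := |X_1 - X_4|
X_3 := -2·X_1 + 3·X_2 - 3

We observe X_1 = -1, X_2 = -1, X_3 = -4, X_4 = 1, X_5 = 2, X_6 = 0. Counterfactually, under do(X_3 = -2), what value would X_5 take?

do(X_3=-2) replaces the equation X_3 := -2·X_1 + 3·X_2 - 3 with the constant X_3 = -2.
X_4 = min(X_1, X_3) + 5  [with X_1=-1, X_3=-2]  = 3
X_5 = |X_1 - X_4|  [with X_1=-1, X_4=3]  = 4

4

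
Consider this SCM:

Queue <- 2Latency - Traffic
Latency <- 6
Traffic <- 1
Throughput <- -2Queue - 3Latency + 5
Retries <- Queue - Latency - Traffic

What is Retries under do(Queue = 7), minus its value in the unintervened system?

The intervention breaks the incoming arrows to Queue: Queue <- 2Latency - Traffic no longer applies, and Queue = 7.
Retries = Queue - Latency - Traffic  [with Queue=7, Latency=6, Traffic=1]  = 0
Without intervention: Queue = 2Latency - Traffic  [with Latency=6, Traffic=1]  = 11; Retries = Queue - Latency - Traffic  [with Queue=11, Latency=6, Traffic=1]  = 4.
Change = 0 − 4 = -4.

-4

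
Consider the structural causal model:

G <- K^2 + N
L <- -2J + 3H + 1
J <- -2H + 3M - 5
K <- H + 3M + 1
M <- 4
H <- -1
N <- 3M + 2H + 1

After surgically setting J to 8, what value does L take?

Intervening sets J = 8 and removes its equation (J <- -2H + 3M - 5).
L = -2J + 3H + 1  [with J=8, H=-1]  = -18

-18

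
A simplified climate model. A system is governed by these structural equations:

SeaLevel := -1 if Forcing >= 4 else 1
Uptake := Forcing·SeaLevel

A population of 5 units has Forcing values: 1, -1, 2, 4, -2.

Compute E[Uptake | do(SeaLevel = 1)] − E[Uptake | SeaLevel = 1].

0.8

do(SeaLevel=1) breaks SeaLevel's dependence on Forcing. With SeaLevel=1 fixed, Uptake across the units is 1, -1, 2, 4, -2, mean 0.8.
Conditioning on SeaLevel=1 selects the 4 unit(s) with Forcing ∈ {1, -1, 2, -2}. Their Uptake values: 1, -1, 2, -2. Mean = 0.
Difference = 0.8 − 0 = 0.8.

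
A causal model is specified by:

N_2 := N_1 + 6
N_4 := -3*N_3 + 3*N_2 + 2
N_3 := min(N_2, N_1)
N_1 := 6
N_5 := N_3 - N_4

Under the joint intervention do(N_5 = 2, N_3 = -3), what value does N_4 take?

Under do(N_5 = 2, N_3 = -3), each intervened variable's structural equation is replaced by its fixed value.
N_2 = N_1 + 6  [with N_1=6]  = 12
N_4 = -3*N_3 + 3*N_2 + 2  [with N_3=-3, N_2=12]  = 47

47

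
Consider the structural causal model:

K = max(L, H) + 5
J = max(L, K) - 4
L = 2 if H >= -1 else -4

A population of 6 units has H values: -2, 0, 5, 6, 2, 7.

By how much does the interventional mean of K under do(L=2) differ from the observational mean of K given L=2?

Every unit gets L=2 under the intervention. K values become 7, 7, 10, 11, 7, 12; E[K|do(L=2)] = 9.
Observing L=2 restricts to units where L's equation naturally yields 2: H ∈ {0, 5, 6, 2, 7}. In that subpopulation K = 7, 10, 11, 7, 12, mean 9.4.
Difference = 9 − 9.4 = -0.4.

-0.4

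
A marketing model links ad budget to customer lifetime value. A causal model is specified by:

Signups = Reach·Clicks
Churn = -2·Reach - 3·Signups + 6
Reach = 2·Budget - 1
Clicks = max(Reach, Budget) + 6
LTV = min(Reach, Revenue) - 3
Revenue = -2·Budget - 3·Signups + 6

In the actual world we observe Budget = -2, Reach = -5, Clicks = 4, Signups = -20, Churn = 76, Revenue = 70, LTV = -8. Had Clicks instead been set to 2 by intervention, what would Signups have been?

-10

The intervention breaks the incoming arrows to Clicks: Clicks = max(Reach, Budget) + 6 no longer applies, and Clicks = 2.
Reach = 2·Budget - 1  [with Budget=-2]  = -5
Signups = Reach·Clicks  [with Reach=-5, Clicks=2]  = -10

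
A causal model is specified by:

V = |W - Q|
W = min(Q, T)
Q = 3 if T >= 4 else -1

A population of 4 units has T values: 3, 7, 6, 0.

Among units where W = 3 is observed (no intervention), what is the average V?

E[V|W=3] averages over only the 2 units with W=3 (T = 7, 6): V = 0, 0, mean 0.

0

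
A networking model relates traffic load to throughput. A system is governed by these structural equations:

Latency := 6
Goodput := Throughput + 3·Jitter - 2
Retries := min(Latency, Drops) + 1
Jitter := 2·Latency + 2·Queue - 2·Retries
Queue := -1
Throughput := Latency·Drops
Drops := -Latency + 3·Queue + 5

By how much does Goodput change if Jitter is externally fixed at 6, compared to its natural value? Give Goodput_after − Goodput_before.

Under do(Jitter=6), the mechanism Jitter := 2·Latency + 2·Queue - 2·Retries is discarded; Jitter is fixed at 6.
Drops = -Latency + 3·Queue + 5  [with Latency=6, Queue=-1]  = -4
Throughput = Latency·Drops  [with Latency=6, Drops=-4]  = -24
Goodput = Throughput + 3·Jitter - 2  [with Throughput=-24, Jitter=6]  = -8
Without intervention: Drops = -Latency + 3·Queue + 5  [with Latency=6, Queue=-1]  = -4; Retries = min(Latency, Drops) + 1  [with Latency=6, Drops=-4]  = -3; Jitter = 2·Latency + 2·Queue - 2·Retries  [with Latency=6, Queue=-1, Retries=-3]  = 16; Throughput = Latency·Drops  [with Latency=6, Drops=-4]  = -24; Goodput = Throughput + 3·Jitter - 2  [with Throughput=-24, Jitter=16]  = 22.
Change = -8 − 22 = -30.

-30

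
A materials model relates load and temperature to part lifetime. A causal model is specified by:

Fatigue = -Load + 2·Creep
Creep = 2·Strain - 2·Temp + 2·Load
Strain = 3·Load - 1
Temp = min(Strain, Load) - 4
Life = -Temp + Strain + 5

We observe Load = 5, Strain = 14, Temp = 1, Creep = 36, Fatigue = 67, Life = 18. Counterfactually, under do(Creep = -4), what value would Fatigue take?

-13

Intervening sets Creep = -4 and removes its equation (Creep = 2·Strain - 2·Temp + 2·Load).
Fatigue = -Load + 2·Creep  [with Load=5, Creep=-4]  = -13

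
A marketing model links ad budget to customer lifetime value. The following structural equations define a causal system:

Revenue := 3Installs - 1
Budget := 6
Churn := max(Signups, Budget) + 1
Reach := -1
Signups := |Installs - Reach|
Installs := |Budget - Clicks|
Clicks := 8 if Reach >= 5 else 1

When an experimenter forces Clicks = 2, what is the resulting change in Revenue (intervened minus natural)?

The intervention breaks the incoming arrows to Clicks: Clicks := 8 if Reach >= 5 else 1 no longer applies, and Clicks = 2.
Installs = |Budget - Clicks|  [with Budget=6, Clicks=2]  = 4
Revenue = 3Installs - 1  [with Installs=4]  = 11
Without intervention: Clicks = 8 if Reach >= 5 else 1  [with Reach=-1]  = 1; Installs = |Budget - Clicks|  [with Budget=6, Clicks=1]  = 5; Revenue = 3Installs - 1  [with Installs=5]  = 14.
Change = 11 − 14 = -3.

-3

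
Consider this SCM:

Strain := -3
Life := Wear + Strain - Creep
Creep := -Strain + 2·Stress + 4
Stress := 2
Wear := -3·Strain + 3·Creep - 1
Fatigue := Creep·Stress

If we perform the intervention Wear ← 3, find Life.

Under do(Wear=3), the mechanism Wear := -3·Strain + 3·Creep - 1 is discarded; Wear is fixed at 3.
Creep = -Strain + 2·Stress + 4  [with Strain=-3, Stress=2]  = 11
Life = Wear + Strain - Creep  [with Wear=3, Strain=-3, Creep=11]  = -11

-11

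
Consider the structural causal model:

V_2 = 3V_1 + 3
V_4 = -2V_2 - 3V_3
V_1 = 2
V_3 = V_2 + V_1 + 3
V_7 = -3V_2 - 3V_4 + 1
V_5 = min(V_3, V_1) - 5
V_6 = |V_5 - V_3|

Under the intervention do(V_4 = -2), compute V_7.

The intervention breaks the incoming arrows to V_4: V_4 = -2V_2 - 3V_3 no longer applies, and V_4 = -2.
V_2 = 3V_1 + 3  [with V_1=2]  = 9
V_7 = -3V_2 - 3V_4 + 1  [with V_2=9, V_4=-2]  = -20

-20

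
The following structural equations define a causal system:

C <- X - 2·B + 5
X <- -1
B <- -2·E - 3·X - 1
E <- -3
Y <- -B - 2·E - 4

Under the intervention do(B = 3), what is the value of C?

do(B=3) replaces the equation B <- -2·E - 3·X - 1 with the constant B = 3.
C = X - 2·B + 5  [with X=-1, B=3]  = -2

-2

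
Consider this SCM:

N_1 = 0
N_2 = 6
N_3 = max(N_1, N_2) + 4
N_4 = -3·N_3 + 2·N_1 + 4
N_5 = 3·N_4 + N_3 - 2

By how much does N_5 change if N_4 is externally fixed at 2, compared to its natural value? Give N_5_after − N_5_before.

84

Intervening sets N_4 = 2 and removes its equation (N_4 = -3·N_3 + 2·N_1 + 4).
N_3 = max(N_1, N_2) + 4  [with N_1=0, N_2=6]  = 10
N_5 = 3·N_4 + N_3 - 2  [with N_4=2, N_3=10]  = 14
Without intervention: N_3 = max(N_1, N_2) + 4  [with N_1=0, N_2=6]  = 10; N_4 = -3·N_3 + 2·N_1 + 4  [with N_3=10, N_1=0]  = -26; N_5 = 3·N_4 + N_3 - 2  [with N_4=-26, N_3=10]  = -70.
Change = 14 − (-70) = 84.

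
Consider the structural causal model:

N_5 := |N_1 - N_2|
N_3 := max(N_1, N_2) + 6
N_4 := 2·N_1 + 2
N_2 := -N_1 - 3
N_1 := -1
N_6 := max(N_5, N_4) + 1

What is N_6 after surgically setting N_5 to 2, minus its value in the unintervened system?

1

The intervention breaks the incoming arrows to N_5: N_5 := |N_1 - N_2| no longer applies, and N_5 = 2.
N_4 = 2·N_1 + 2  [with N_1=-1]  = 0
N_6 = max(N_5, N_4) + 1  [with N_5=2, N_4=0]  = 3
Without intervention: N_2 = -N_1 - 3  [with N_1=-1]  = -2; N_4 = 2·N_1 + 2  [with N_1=-1]  = 0; N_5 = |N_1 - N_2|  [with N_1=-1, N_2=-2]  = 1; N_6 = max(N_5, N_4) + 1  [with N_5=1, N_4=0]  = 2.
Change = 3 − 2 = 1.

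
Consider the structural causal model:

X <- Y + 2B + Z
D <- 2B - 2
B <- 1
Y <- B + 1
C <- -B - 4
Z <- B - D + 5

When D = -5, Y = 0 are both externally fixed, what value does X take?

Setting D = -5, Y = 0 by intervention discards those variables' equations.
Z = B - D + 5  [with B=1, D=-5]  = 11
X = Y + 2B + Z  [with Y=0, B=1, Z=11]  = 13

13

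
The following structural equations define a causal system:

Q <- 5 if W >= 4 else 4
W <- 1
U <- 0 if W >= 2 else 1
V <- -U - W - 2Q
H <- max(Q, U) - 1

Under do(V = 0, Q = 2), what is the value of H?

1

The joint intervention fixes V = 0, Q = 2, removing each variable's own equation.
U = 0 if W >= 2 else 1  [with W=1]  = 1
H = max(Q, U) - 1  [with Q=2, U=1]  = 1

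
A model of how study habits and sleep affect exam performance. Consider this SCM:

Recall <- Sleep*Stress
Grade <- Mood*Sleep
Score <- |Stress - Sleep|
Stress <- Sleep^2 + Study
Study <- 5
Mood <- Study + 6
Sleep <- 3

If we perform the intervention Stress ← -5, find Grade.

The intervention breaks the incoming arrows to Stress: Stress <- Sleep^2 + Study no longer applies, and Stress = -5.
Grade is not downstream of the intervention, so its value is determined by the original equations.
Mood = Study + 6  [with Study=5]  = 11
Grade = Mood*Sleep  [with Mood=11, Sleep=3]  = 33

33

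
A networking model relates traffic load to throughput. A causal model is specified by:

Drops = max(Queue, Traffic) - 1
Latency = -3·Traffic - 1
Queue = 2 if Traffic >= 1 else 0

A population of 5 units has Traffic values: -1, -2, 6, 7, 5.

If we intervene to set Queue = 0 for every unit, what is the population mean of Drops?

2.6

Under do(Queue=0), Queue's equation is replaced by Queue=0 for every unit. Per-unit Drops: -1, -1, 5, 6, 4. Mean = 2.6.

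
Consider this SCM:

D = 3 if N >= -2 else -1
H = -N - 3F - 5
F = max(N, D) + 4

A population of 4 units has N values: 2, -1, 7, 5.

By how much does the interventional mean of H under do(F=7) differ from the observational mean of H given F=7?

-2.75

Every unit gets F=7 under the intervention. H values become -28, -25, -33, -31; E[H|do(F=7)] = -29.25.
E[H|F=7] averages over only the 2 units with F=7 (N = 2, -1): H = -28, -25, mean -26.5.
Difference = -29.25 − (-26.5) = -2.75.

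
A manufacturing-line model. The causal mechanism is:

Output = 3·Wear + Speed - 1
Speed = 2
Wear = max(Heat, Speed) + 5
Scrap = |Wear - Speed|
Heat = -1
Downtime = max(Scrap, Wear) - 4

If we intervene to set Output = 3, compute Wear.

7

do(Output=3) replaces the equation Output = 3·Wear + Speed - 1 with the constant Output = 3.
Wear is not downstream of the intervention, so its value is determined by the original equations.
Wear = max(Heat, Speed) + 5  [with Heat=-1, Speed=2]  = 7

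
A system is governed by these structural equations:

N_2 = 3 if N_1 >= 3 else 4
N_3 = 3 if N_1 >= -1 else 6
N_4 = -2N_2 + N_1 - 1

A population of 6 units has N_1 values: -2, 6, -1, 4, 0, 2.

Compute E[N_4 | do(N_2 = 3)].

-5.5

Every unit gets N_2=3 under the intervention. N_4 values become -9, -1, -8, -3, -7, -5; E[N_4|do(N_2=3)] = -5.5.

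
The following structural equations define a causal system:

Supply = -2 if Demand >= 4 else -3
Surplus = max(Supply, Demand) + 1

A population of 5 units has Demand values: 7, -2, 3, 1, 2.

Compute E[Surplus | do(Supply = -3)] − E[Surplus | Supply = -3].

Every unit gets Supply=-3 under the intervention. Surplus values become 8, -1, 4, 2, 3; E[Surplus|do(Supply=-3)] = 3.2.
E[Surplus|Supply=-3] averages over only the 4 units with Supply=-3 (Demand = -2, 3, 1, 2): Surplus = -1, 4, 2, 3, mean 2.
Difference = 3.2 − 2 = 1.2.

1.2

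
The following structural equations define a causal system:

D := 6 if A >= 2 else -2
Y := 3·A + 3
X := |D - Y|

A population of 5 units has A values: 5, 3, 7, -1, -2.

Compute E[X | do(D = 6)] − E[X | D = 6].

-1.8

Under do(D=6), D's equation is replaced by D=6 for every unit. Per-unit X: 12, 6, 18, 6, 9. Mean = 10.2.
Observing D=6 restricts to units where D's equation naturally yields 6: A ∈ {5, 3, 7}. In that subpopulation X = 12, 6, 18, mean 12.
Difference = 10.2 − 12 = -1.8.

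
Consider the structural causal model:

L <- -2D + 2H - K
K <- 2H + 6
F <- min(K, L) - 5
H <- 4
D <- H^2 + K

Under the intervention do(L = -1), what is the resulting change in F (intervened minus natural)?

65

Intervening sets L = -1 and removes its equation (L <- -2D + 2H - K).
K = 2H + 6  [with H=4]  = 14
F = min(K, L) - 5  [with K=14, L=-1]  = -6
Without intervention: K = 2H + 6  [with H=4]  = 14; D = H^2 + K  [with H=4, K=14]  = 30; L = -2D + 2H - K  [with D=30, H=4, K=14]  = -66; F = min(K, L) - 5  [with K=14, L=-66]  = -71.
Change = -6 − (-71) = 65.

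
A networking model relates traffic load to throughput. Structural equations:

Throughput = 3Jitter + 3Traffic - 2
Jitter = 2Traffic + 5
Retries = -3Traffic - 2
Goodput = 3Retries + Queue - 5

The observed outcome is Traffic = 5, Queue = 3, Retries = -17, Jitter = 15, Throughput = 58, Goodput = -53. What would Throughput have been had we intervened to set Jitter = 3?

Intervening sets Jitter = 3 and removes its equation (Jitter = 2Traffic + 5).
Throughput = 3Jitter + 3Traffic - 2  [with Jitter=3, Traffic=5]  = 22

22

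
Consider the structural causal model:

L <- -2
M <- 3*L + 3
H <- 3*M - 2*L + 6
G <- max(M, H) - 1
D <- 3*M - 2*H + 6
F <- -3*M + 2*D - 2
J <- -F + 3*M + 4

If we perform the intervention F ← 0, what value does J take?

Intervening sets F = 0 and removes its equation (F <- -3*M + 2*D - 2).
M = 3*L + 3  [with L=-2]  = -3
J = -F + 3*M + 4  [with F=0, M=-3]  = -5

-5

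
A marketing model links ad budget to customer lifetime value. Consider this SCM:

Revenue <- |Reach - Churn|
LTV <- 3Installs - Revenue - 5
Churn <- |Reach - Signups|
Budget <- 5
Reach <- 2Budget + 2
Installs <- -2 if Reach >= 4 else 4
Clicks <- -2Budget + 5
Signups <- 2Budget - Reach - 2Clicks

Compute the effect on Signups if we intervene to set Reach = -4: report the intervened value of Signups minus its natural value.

do(Reach=-4) replaces the equation Reach <- 2Budget + 2 with the constant Reach = -4.
Clicks = -2Budget + 5  [with Budget=5]  = -5
Signups = 2Budget - Reach - 2Clicks  [with Budget=5, Reach=-4, Clicks=-5]  = 24
Without intervention: Reach = 2Budget + 2  [with Budget=5]  = 12; Clicks = -2Budget + 5  [with Budget=5]  = -5; Signups = 2Budget - Reach - 2Clicks  [with Budget=5, Reach=12, Clicks=-5]  = 8.
Change = 24 − 8 = 16.

16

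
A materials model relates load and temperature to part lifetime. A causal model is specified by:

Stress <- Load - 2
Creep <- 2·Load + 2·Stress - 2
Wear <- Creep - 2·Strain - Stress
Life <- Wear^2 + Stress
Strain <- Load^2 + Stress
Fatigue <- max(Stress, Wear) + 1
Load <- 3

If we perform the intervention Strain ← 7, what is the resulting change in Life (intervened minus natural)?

The intervention breaks the incoming arrows to Strain: Strain <- Load^2 + Stress no longer applies, and Strain = 7.
Stress = Load - 2  [with Load=3]  = 1
Creep = 2·Load + 2·Stress - 2  [with Load=3, Stress=1]  = 6
Wear = Creep - 2·Strain - Stress  [with Creep=6, Strain=7, Stress=1]  = -9
Life = Wear^2 + Stress  [with Wear=-9, Stress=1]  = 82
Without intervention: Stress = Load - 2  [with Load=3]  = 1; Strain = Load^2 + Stress  [with Load=3, Stress=1]  = 10; Creep = 2·Load + 2·Stress - 2  [with Load=3, Stress=1]  = 6; Wear = Creep - 2·Strain - Stress  [with Creep=6, Strain=10, Stress=1]  = -15; Life = Wear^2 + Stress  [with Wear=-15, Stress=1]  = 226.
Change = 82 − 226 = -144.

-144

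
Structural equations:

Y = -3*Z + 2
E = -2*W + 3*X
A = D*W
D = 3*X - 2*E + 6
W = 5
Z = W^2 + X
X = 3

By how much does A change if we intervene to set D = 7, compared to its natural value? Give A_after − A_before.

-50

Intervening sets D = 7 and removes its equation (D = 3*X - 2*E + 6).
A = D*W  [with D=7, W=5]  = 35
Without intervention: E = -2*W + 3*X  [with W=5, X=3]  = -1; D = 3*X - 2*E + 6  [with X=3, E=-1]  = 17; A = D*W  [with D=17, W=5]  = 85.
Change = 35 − 85 = -50.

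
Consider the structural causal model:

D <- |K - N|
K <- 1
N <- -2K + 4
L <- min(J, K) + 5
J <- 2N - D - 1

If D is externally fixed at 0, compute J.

3

The intervention breaks the incoming arrows to D: D <- |K - N| no longer applies, and D = 0.
N = -2K + 4  [with K=1]  = 2
J = 2N - D - 1  [with N=2, D=0]  = 3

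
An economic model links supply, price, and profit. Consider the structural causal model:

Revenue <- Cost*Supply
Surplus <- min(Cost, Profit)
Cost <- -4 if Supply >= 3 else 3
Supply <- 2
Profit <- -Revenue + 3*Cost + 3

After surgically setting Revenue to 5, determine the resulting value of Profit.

The intervention breaks the incoming arrows to Revenue: Revenue <- Cost*Supply no longer applies, and Revenue = 5.
Cost = -4 if Supply >= 3 else 3  [with Supply=2]  = 3
Profit = -Revenue + 3*Cost + 3  [with Revenue=5, Cost=3]  = 7

7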